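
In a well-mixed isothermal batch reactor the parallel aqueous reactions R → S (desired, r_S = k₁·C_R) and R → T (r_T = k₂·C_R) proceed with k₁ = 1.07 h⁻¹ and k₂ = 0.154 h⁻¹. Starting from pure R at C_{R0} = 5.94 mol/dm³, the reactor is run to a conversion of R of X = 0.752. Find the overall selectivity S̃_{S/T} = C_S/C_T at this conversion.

6.95

C_R = C_{R0}(1−X) = 1.473 mol/dm³.
Both paths are first order in R, so the instantaneous fraction to S is constant: dC_S/d(−C_R) = k₁/(k₁+k₂) = 0.8742.
C_S = 0.8742·(C_{R0}−C_R) = 0.8742×4.467 = 3.90 mol/dm³.
C_T = (C_{R0}−C_R)−C_S = 0.5620 mol/dm³; S̃_{S/T} = 3.905/0.5620 = 6.95.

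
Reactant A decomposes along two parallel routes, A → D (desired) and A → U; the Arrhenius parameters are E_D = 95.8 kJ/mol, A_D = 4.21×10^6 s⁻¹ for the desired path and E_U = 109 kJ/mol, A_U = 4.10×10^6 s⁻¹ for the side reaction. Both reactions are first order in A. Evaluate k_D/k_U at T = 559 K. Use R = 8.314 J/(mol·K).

With equal orders, S_{D/U} = k_D/k_U = (A_D/A_U)·exp[(E_U−E_D)/(RT)].
(E_U−E_D)/(RT) = (109−95.8)×10³/(8.314×559) = 13200/4648 = 2.840.
k_D/k_U = (4.21×10^6/4.10×10^6)·exp(2.840) = 1.027 × 17.12 = 17.6.
Since E_D < E_U, lowering the temperature improves selectivity toward D.

17.6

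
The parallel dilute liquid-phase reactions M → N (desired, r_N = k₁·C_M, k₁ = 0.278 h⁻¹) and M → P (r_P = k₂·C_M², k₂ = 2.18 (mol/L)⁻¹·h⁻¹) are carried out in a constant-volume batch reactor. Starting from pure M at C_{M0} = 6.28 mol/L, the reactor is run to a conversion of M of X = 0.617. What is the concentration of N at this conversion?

0.118 mol/L

C_M = C_{M0}(1−X) = 2.405 mol/L.
Along a PFR/batch, dC_N/dC_M = −r_N/(r_N+r_P) = −k₁/(k₁+k₂·C_M).
Integrating from C_{M0} to C_M: C_N = (0.278/2.18)·ln[(0.278+2.18·6.28)/(0.278+2.18·2.41)] = 0.1275·ln(13.97/5.521) = 0.1184 mol/L.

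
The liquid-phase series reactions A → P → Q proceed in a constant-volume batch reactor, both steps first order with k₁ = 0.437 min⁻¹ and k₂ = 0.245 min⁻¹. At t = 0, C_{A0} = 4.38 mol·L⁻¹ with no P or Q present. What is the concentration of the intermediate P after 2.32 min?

For first-order series with pure A initially, C_P(t) = k₁C_{A0}/(k₂−k₁)·(e^(−k₁t) − e^(−k₂t)).
e^(−k₁t) = e^(−0.437×2.32) = e^(−1.014) = 0.3628; e^(−k₂t) = e^(−0.5684) = 0.5664.
C_P = 0.437×4.38/(0.245−0.437) × (0.3628−0.5664) = (-9.969)×(-0.2036) = 2.030 mol·L⁻¹.

2.03 mol·L⁻¹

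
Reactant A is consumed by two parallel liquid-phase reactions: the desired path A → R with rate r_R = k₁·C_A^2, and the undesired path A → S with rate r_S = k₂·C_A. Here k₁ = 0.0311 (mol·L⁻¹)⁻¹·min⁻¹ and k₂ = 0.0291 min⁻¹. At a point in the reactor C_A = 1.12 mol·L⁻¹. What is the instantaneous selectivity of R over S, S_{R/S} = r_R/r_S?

1.20

S_{R/S} = r_R/r_S = (k₁·C_A^2)/(k₂·C_A) = (k₁/k₂)·C_A.
= (0.0311×1.120^2) / (0.0291×1.120) = 0.03901/0.03259 = 1.20.
Since the desired path is higher order in A, keeping C_A high (PFR or concentrated feed) favours R.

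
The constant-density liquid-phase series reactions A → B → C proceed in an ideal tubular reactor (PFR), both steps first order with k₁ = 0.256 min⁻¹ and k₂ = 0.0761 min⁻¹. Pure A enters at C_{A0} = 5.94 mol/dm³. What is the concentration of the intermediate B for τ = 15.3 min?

2.47 mol/dm³

The intermediate concentration in a first-order A→B→C sequence is C_B = k₁C_{A0}(e^(−k₁τ) − e^(−k₂τ))/(k₂−k₁).
e^(−k₁τ) = e^(−0.256×15.3) = e^(−3.917) = 0.01990; e^(−k₂τ) = e^(−1.164) = 0.3121.
C_B = 0.256×5.94/(0.0761−0.256) × (0.01990−0.3121) = (-8.453)×(-0.2922) = 2.470 mol/dm³.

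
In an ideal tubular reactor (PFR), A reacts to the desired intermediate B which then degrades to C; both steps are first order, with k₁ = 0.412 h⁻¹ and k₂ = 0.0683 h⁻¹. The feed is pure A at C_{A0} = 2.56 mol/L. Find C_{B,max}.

Evaluating C_B at τ_opt = ln(k₂/k₁)/(k₂−k₁) gives C_{B,max}/C_{A0} = (k₁/k₂)^[k₂/(k₂−k₁)].
= (0.412/0.0683)^(0.0683/(0.0683−0.412)) = (6.032)^(-0.1987) = 0.6997.
C_{B,max} = 0.6997×2.56 = 1.79 mol/L.

1.79 mol/L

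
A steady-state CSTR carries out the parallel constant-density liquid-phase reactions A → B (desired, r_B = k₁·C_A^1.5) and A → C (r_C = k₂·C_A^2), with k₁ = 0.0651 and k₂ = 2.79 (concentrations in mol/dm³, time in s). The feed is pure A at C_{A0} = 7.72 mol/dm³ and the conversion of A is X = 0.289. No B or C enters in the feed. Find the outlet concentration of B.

Exit C_A = C_{A0}(1−X) = 7.72×0.711 = 5.489 mol/dm³.
Rates in a CSTR are evaluated at the outlet concentration: r_B = 0.0651×5.489^1.5 = 0.8372, r_C = 2.79×5.489^2 = 84.06.
Fraction of consumed A going to B: r_B/(r_B+r_C) = 0.009861.
C_B = 0.009861·C_{A0}·X = 0.009861×7.72×0.289 = 0.0220 mol/dm³.

0.0220 mol/dm³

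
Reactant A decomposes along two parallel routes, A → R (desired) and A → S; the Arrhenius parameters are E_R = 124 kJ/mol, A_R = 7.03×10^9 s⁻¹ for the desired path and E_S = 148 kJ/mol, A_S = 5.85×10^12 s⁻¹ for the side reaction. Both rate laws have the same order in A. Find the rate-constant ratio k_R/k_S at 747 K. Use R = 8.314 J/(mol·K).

0.0573

k_R/k_S = (A_R/A_S)·exp[−(E_R−E_S)/(RT)] = (A_R/A_S)·exp[(E_S−E_R)/(RT)].
(E_S−E_R)/(RT) = (148−124)×10³/(8.314×747) = 24000/6211 = 3.864.
k_R/k_S = (7.03×10^9/5.85×10^12)·exp(3.864) = 0.001202 × 47.67 = 0.0573.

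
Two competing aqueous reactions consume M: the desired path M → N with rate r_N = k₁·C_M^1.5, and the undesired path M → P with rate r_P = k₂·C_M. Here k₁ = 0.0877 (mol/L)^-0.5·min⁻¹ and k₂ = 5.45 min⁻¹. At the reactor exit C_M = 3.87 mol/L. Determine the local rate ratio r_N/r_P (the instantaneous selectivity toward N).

0.0317

S_{N/P} = r_N/r_P = (k₁·C_M^1.5)/(k₂·C_M) = (k₁/k₂)·C_M^0.5.
= (0.0877×3.870^1.5) / (5.45×3.870) = 0.6677/21.09 = 0.0317.
Since the desired path is higher order in M, keeping C_M high (PFR or concentrated feed) favours N.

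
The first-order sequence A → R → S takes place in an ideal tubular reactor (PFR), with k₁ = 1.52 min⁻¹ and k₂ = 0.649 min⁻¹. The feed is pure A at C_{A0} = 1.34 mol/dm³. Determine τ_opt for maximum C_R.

0.977 min

The intermediate peaks when r₁ = r₂, i.e. k₁e^(−k₁τ) = k₂e^(−k₂τ), giving τ_opt = ln(k₂/k₁)/(k₂−k₁).
= ln(0.649/1.52)/(0.649−1.52) = ln(0.4270)/-0.8710 = -0.8510/-0.8710 = 0.977 min.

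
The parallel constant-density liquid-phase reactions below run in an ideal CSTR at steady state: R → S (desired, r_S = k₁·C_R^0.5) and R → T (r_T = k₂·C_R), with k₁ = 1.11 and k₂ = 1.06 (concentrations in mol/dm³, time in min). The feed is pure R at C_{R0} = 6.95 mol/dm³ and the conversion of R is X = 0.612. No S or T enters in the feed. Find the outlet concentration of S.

Exit C_R = C_{R0}(1−X) = 6.95×0.388 = 2.697 mol/dm³.
In a CSTR the entire volume is at exit conditions, so r_S = 1.11×2.697^0.5 = 1.823 and r_T = 1.06×2.697 = 2.858.
Fraction of consumed R going to S: r_S/(r_S+r_T) = 0.3894.
C_S = 0.3894·C_{R0}·X = 0.3894×6.95×0.612 = 1.66 mol/dm³.

1.66 mol/dm³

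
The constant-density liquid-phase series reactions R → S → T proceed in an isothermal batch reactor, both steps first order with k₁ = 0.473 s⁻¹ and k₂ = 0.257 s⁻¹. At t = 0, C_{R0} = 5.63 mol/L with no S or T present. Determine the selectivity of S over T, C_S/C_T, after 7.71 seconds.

0.336

The intermediate concentration in a first-order A→B→C sequence is C_S = k₁C_{R0}(e^(−k₁t) − e^(−k₂t))/(k₂−k₁).
e^(−k₁t) = e^(−0.473×7.71) = e^(−3.647) = 0.02607; e^(−k₂t) = e^(−1.981) = 0.1379.
C_S = 0.473×5.63/(0.257−0.473) × (0.02607−0.1379) = (-12.33)×(-0.1118) = 1.378 mol/L.
C_R = C_{R0}e^(−k₁t) = 0.1468 mol/L, so C_T = C_{R0}−C_R−C_S = 4.105 mol/L; C_S/C_T = 0.336.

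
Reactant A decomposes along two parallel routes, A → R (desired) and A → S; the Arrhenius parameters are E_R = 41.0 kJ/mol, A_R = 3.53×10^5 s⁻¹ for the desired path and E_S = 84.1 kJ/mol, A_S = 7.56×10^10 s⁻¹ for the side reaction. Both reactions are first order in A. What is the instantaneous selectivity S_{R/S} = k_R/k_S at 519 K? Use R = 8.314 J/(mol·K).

k_R/k_S = (A_R/A_S)·exp[−(E_R−E_S)/(RT)] = (A_R/A_S)·exp[(E_S−E_R)/(RT)].
(E_S−E_R)/(RT) = (84.1−41.0)×10³/(8.314×519) = 43100/4315 = 9.988.
k_R/k_S = (3.53×10^5/7.56×10^10)·exp(9.988) = 4.669×10^-6 × 21774 = 0.102.
Since E_R < E_S, lowering the temperature improves selectivity toward R.

0.102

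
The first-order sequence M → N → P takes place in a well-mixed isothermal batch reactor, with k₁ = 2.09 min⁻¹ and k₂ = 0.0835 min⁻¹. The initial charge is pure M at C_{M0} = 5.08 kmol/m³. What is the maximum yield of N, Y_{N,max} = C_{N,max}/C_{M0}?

0.875

Evaluating C_N at t_opt = ln(k₂/k₁)/(k₂−k₁) gives C_{N,max}/C_{M0} = (k₁/k₂)^[k₂/(k₂−k₁)].
= (2.09/0.0835)^(0.0835/(0.0835−2.09)) = (25.03)^(-0.04161) = 0.8746.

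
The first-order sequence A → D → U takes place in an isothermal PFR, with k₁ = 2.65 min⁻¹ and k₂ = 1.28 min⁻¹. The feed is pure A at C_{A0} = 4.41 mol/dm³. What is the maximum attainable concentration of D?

2.23 mol/dm³

For a first-order series the maximum intermediate yield is C_{D,max}/C_{A0} = (k₁/k₂)^[k₂/(k₂−k₁)].
= (2.65/1.28)^(1.28/(1.28−2.65)) = (2.070)^(-0.9343) = 0.5067.
C_{D,max} = 0.5067×4.41 = 2.23 mol/dm³.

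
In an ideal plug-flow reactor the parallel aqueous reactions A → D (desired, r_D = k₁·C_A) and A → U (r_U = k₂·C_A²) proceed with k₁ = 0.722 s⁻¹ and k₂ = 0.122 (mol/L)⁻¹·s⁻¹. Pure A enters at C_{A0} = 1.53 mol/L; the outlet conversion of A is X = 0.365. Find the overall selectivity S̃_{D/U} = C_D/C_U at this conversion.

C_A = C_{A0}(1−X) = 0.9716 mol/L.
Along a PFR/batch, dC_D/dC_A = −r_D/(r_D+r_U) = −k₁/(k₁+k₂·C_A).
Integrating from C_{A0} to C_A: C_D = (0.722/0.122)·ln[(0.722+0.122·1.53)/(0.722+0.122·0.972)] = 5.918·ln(0.9087/0.8405) = 0.4612 mol/L.
C_U = (C_{A0}−C_A)−C_D = 0.09720 mol/L; S̃_{D/U} = 0.4612/0.09720 = 4.75.

4.75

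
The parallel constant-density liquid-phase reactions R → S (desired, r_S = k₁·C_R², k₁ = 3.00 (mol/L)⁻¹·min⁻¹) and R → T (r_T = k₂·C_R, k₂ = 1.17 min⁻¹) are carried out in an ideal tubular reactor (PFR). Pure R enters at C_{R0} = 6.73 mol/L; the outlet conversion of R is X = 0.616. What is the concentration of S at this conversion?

C_R = C_{R0}(1−X) = 2.584 mol/L.
Along a PFR/batch, dC_T/dC_R = −r_T/(r_S+r_T) = −k₂/(k₂+k₁·C_R).
Integrating from C_{R0} to C_R: C_T = (1.17/3.00)·ln[(1.17+3.00·6.73)/(1.17+3.00·2.58)] = 0.3900·ln(21.36/8.923) = 0.3404 mol/L.
Then C_S = (C_{R0}−C_R) − C_T = 4.146 − 0.3404 = 3.805 mol/L.

3.81 mol/L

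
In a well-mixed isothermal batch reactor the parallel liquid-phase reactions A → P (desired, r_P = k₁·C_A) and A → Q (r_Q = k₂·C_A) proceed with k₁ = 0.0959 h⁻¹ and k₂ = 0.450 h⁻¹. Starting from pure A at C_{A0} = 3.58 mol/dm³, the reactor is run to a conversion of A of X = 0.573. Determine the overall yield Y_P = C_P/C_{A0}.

C_A = C_{A0}(1−X) = 1.529 mol/dm³.
Both paths are first order in A, so the instantaneous fraction to P is constant: dC_P/d(−C_A) = k₁/(k₁+k₂) = 0.1757.
C_P = 0.1757·(C_{A0}−C_A) = 0.1757×2.051 = 0.360 mol/dm³.
Y_P = C_P/C_{A0} = 0.3604/3.58 = 0.101.

0.101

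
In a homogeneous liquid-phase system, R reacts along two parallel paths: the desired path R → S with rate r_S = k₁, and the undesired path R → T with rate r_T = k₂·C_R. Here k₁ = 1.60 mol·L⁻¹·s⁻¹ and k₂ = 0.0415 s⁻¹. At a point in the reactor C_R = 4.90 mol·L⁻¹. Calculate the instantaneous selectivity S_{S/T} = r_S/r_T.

S_{S/T} = r_S/r_T = (k₁)/(k₂·C_R) = (k₁/k₂)·C_R⁻¹.
= (1.60) / (0.0415×4.900) = 1.600/0.2034 = 7.87.
The undesired path is higher order in R, so low C_R (CSTR or dilute feed) favours S.

7.87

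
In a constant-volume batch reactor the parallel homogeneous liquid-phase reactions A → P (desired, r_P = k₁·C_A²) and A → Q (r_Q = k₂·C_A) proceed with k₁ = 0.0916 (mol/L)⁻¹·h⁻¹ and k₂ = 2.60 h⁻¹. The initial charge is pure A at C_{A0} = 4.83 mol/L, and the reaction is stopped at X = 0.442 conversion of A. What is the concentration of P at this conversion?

C_A = C_{A0}(1−X) = 2.695 mol/L.
Along a PFR/batch, dC_Q/dC_A = −r_Q/(r_P+r_Q) = −k₂/(k₂+k₁·C_A).
Integrating from C_{A0} to C_A: C_Q = (2.60/0.0916)·ln[(2.60+0.0916·4.83)/(2.60+0.0916·2.70)] = 28.38·ln(3.042/2.847) = 1.886 mol/L.
Then C_P = (C_{A0}−C_A) − C_Q = 2.135 − 1.886 = 0.2492 mol/L.

0.249 mol/L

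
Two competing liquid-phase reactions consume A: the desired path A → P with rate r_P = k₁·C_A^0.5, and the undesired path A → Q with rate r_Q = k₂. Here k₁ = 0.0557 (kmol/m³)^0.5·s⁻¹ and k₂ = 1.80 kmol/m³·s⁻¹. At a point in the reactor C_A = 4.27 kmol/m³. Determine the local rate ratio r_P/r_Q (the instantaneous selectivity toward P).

S_{P/Q} = r_P/r_Q = (k₁·C_A^0.5)/(k₂) = (k₁/k₂)·C_A^0.5.
= (0.0557×4.270^0.5) / (1.80) = 0.1151/1.800 = 0.0639.

0.0639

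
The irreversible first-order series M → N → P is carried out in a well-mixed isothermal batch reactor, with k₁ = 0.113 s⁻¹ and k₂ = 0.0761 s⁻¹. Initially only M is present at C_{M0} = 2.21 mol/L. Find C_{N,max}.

0.978 mol/L

Evaluating C_N at t_opt = ln(k₂/k₁)/(k₂−k₁) gives C_{N,max}/C_{M0} = (k₁/k₂)^[k₂/(k₂−k₁)].
= (0.113/0.0761)^(0.0761/(0.0761−0.113)) = (1.485)^(-2.062) = 0.4425.
C_{N,max} = 0.4425×2.21 = 0.978 mol/L.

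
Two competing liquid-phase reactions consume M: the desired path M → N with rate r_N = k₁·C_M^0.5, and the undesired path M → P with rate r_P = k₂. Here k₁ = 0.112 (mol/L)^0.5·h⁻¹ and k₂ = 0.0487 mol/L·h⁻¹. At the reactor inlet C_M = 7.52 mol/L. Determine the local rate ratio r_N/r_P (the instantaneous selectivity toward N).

S_{N/P} = r_N/r_P = (k₁·C_M^0.5)/(k₂) = (k₁/k₂)·C_M^0.5.
= (0.112×7.520^0.5) / (0.0487) = 0.3071/0.04870 = 6.31.

6.31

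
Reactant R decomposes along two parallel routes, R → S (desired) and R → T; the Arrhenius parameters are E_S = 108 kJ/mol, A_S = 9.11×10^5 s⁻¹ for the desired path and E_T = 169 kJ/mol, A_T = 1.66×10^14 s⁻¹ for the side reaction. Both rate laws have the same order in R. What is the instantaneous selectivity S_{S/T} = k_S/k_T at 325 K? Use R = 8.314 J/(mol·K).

Since both paths have the same order in R, the concentration cancels and S_{S/T} = k_S/k_T = (A_S/A_T)·exp[(E_T−E_S)/(RT)].
(E_T−E_S)/(RT) = (169−108)×10³/(8.314×325) = 61000/2702 = 22.58.
k_S/k_T = (9.11×10^5/1.66×10^14)·exp(22.58) = 5.488×10^-9 × 6.374×10^9 = 35.0.
Since E_S < E_T, lowering the temperature improves selectivity toward S.

35.0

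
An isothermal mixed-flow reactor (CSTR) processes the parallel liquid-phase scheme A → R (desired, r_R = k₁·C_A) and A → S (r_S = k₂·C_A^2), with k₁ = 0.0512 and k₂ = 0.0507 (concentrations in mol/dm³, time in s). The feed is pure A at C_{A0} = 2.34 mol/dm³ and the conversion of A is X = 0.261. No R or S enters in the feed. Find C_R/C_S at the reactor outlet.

0.584

Exit C_A = C_{A0}(1−X) = 2.34×0.739 = 1.729 mol/dm³.
A CSTR operates uniformly at the exit composition, giving r_R = 0.08854 and r_S = 0.1516 (each k·C_A^n at C_A = 1.729).
Overall selectivity = C_R/C_S = r_Rτ/(r_Sτ) = r_R/r_S = 0.584.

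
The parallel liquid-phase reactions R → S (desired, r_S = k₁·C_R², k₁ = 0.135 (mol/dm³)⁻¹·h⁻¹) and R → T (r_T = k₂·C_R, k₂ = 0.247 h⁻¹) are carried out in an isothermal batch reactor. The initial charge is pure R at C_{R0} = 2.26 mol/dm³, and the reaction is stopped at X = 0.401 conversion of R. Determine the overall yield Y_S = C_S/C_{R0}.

C_R = C_{R0}(1−X) = 1.354 mol/dm³.
Along a PFR/batch, dC_T/dC_R = −r_T/(r_S+r_T) = −k₂/(k₂+k₁·C_R).
Integrating from C_{R0} to C_R: C_T = (0.247/0.135)·ln[(0.247+0.135·2.26)/(0.247+0.135·1.35)] = 1.830·ln(0.5521/0.4298) = 0.4583 mol/dm³.
Then C_S = (C_{R0}−C_R) − C_T = 0.9063 − 0.4583 = 0.4479 mol/dm³.
Y_S = C_S/C_{R0} = 0.4479/2.26 = 0.198.

0.198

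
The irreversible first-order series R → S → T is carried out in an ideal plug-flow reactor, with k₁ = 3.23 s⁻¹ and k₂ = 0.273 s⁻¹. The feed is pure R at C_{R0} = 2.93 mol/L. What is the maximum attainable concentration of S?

2.33 mol/L

For a first-order series the maximum intermediate yield is C_{S,max}/C_{R0} = (k₁/k₂)^[k₂/(k₂−k₁)].
= (3.23/0.273)^(0.273/(0.273−3.23)) = (11.83)^(-0.09232) = 0.7960.
C_{S,max} = 0.7960×2.93 = 2.33 mol/L.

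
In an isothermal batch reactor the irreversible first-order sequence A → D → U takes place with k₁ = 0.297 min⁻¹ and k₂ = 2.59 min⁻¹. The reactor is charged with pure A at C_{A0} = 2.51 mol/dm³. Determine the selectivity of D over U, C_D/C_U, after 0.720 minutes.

For first-order series with pure A initially, C_D(t) = k₁C_{A0}/(k₂−k₁)·(e^(−k₁t) − e^(−k₂t)).
e^(−k₁t) = e^(−0.297×0.720) = e^(−0.2138) = 0.8075; e^(−k₂t) = e^(−1.865) = 0.1549.
C_D = 0.297×2.51/(2.59−0.297) × (0.8075−0.1549) = 0.3251×0.6526 = 0.2121 mol/dm³.
C_A = C_{A0}e^(−k₁t) = 2.027 mol/dm³, so C_U = C_{A0}−C_A−C_D = 0.2711 mol/dm³; C_D/C_U = 0.783.

0.783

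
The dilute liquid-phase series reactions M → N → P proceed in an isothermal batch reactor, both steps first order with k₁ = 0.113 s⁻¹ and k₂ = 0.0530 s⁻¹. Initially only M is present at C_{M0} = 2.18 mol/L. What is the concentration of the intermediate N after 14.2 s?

1.11 mol/L

For first-order series with pure M initially, C_N(t) = k₁C_{M0}/(k₂−k₁)·(e^(−k₁t) − e^(−k₂t)).
e^(−k₁t) = e^(−0.113×14.2) = e^(−1.605) = 0.2010; e^(−k₂t) = e^(−0.7526) = 0.4711.
C_N = 0.113×2.18/(0.0530−0.113) × (0.2010−0.4711) = (-4.106)×(-0.2702) = 1.109 mol/L.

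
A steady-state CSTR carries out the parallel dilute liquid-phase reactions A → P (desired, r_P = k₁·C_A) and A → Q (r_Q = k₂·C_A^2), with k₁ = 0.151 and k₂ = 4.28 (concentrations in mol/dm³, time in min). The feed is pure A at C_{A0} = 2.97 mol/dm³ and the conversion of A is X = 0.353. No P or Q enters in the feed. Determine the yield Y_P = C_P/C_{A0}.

0.00636

Exit C_A = C_{A0}(1−X) = 2.97×0.647 = 1.922 mol/dm³.
A CSTR operates uniformly at the exit composition, giving r_P = 0.2902 and r_Q = 15.80 (each k·C_A^n at C_A = 1.922).
Fraction of consumed A going to P: r_P/(r_P+r_Q) = 0.01803.
C_P = 0.01803·C_{A0}·X = 0.01803×2.97×0.353 = 0.0189 mol/dm³; Y_P = C_P/C_{A0} = 0.00636.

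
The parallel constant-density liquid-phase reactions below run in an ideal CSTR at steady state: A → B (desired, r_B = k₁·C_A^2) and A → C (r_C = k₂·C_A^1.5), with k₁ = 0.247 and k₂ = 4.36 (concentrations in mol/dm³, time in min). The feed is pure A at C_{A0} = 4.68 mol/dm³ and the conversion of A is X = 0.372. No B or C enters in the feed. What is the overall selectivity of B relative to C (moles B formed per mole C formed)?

0.0971

Exit C_A = C_{A0}(1−X) = 4.68×0.628 = 2.939 mol/dm³.
Rates in a CSTR are evaluated at the outlet concentration: r_B = 0.247×2.939^2 = 2.134, r_C = 4.36×2.939^1.5 = 21.97.
Overall selectivity = C_B/C_C = r_Bτ/(r_Cτ) = r_B/r_C = 0.0971.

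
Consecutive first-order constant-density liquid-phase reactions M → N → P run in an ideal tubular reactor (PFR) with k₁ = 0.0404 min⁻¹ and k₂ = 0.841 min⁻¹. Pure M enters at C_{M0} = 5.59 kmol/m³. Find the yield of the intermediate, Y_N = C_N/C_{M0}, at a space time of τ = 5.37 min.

0.0401

The intermediate concentration in a first-order A→B→C sequence is C_N = k₁C_{M0}(e^(−k₁τ) − e^(−k₂τ))/(k₂−k₁).
e^(−k₁τ) = e^(−0.0404×5.37) = e^(−0.2169) = 0.8050; e^(−k₂τ) = e^(−4.516) = 0.01093.
C_N = 0.0404×5.59/(0.841−0.0404) × (0.8050−0.01093) = 0.2821×0.7940 = 0.2240 kmol/m³.
Y_N = C_N/C_{M0} = 0.2240/5.59 = 0.0401.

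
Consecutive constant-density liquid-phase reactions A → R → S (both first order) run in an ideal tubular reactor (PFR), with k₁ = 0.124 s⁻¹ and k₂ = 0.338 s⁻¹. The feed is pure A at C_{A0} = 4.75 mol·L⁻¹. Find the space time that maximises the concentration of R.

4.69 s

Setting dC_R/dτ = 0 gives τ_opt = ln(k₂/k₁)/(k₂−k₁).
= ln(0.338/0.124)/(0.338−0.124) = ln(2.726)/0.2140 = 1.003/0.2140 = 4.69 s.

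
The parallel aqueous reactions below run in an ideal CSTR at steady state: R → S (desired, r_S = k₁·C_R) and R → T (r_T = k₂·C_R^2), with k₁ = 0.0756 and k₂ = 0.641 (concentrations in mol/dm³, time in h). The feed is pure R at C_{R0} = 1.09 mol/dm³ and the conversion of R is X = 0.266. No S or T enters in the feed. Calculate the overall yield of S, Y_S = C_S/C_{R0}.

0.0342

Exit C_R = C_{R0}(1−X) = 1.09×0.734 = 0.8001 mol/dm³.
A CSTR operates uniformly at the exit composition, giving r_S = 0.06048 and r_T = 0.4103 (each k·C_R^n at C_R = 0.8001).
Fraction of consumed R going to S: r_S/(r_S+r_T) = 0.1285.
C_S = 0.1285·C_{R0}·X = 0.1285×1.09×0.266 = 0.0373 mol/dm³; Y_S = C_S/C_{R0} = 0.0342.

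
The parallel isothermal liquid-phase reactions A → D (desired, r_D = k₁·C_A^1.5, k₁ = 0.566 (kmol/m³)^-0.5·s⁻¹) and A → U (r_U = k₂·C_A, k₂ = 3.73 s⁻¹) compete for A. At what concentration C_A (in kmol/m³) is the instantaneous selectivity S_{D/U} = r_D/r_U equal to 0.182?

S_{D/U} = (k₁/k₂)·C_A^0.5 ⇒ C_A = (S·k₂/k₁)^(2).
= (0.182×3.73/0.566)^(2) = (1.199)^(2) = 1.44 kmol/m³.

1.44 kmol/m³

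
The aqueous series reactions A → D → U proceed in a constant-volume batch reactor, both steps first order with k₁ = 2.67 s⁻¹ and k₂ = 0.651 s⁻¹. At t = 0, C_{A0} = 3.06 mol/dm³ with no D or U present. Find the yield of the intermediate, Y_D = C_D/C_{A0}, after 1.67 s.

For first-order series with pure A initially, C_D(t) = k₁C_{A0}/(k₂−k₁)·(e^(−k₁t) − e^(−k₂t)).
e^(−k₁t) = e^(−2.67×1.67) = e^(−4.459) = 0.01158; e^(−k₂t) = e^(−1.087) = 0.3372.
C_D = 2.67×3.06/(0.651−2.67) × (0.01158−0.3372) = (-4.047)×(-0.3256) = 1.318 mol/dm³.
Y_D = C_D/C_{A0} = 1.318/3.06 = 0.431.

0.431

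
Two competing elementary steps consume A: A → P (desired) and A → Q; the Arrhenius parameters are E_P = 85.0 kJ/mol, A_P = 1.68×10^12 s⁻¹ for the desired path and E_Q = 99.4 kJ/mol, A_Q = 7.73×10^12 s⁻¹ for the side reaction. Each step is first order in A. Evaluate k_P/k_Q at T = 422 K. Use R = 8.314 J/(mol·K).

13.2

With equal orders, S_{P/Q} = k_P/k_Q = (A_P/A_Q)·exp[(E_Q−E_P)/(RT)].
(E_Q−E_P)/(RT) = (99.4−85.0)×10³/(8.314×422) = 14400/3509 = 4.104.
k_P/k_Q = (1.68×10^12/7.73×10^12)·exp(4.104) = 0.2173 × 60.60 = 13.2.
Since E_P < E_Q, lowering the temperature improves selectivity toward P.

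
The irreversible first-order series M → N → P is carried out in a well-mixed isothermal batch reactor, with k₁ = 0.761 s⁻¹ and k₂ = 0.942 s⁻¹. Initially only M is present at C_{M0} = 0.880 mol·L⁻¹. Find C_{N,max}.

0.290 mol·L⁻¹

For a first-order series the maximum intermediate yield is C_{N,max}/C_{M0} = (k₁/k₂)^[k₂/(k₂−k₁)].
= (0.761/0.942)^(0.942/(0.942−0.761)) = (0.8079)^(5.204) = 0.3294.
C_{N,max} = 0.3294×0.880 = 0.290 mol·L⁻¹.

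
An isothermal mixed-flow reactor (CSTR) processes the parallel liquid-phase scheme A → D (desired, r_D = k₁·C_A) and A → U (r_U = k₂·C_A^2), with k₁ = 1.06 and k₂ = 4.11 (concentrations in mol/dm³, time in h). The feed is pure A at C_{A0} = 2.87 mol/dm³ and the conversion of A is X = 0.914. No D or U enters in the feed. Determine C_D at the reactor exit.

Exit C_A = C_{A0}(1−X) = 2.87×0.0860 = 0.2468 mol/dm³.
In a CSTR the entire volume is at exit conditions, so r_D = 1.06×0.2468 = 0.2616 and r_U = 4.11×0.2468^2 = 0.2504.
Fraction of consumed A going to D: r_D/(r_D+r_U) = 0.5110.
C_D = 0.5110·C_{A0}·X = 0.5110×2.87×0.914 = 1.34 mol/dm³.

1.34 mol/dm³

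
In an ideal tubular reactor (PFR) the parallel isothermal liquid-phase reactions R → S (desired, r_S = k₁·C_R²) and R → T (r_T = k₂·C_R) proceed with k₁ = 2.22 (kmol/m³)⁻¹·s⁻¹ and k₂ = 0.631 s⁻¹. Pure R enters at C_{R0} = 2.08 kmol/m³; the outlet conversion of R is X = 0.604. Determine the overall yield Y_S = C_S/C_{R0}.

0.500

C_R = C_{R0}(1−X) = 0.8237 kmol/m³.
Along a PFR/batch, dC_T/dC_R = −r_T/(r_S+r_T) = −k₂/(k₂+k₁·C_R).
Integrating from C_{R0} to C_R: C_T = (0.631/2.22)·ln[(0.631+2.22·2.08)/(0.631+2.22·0.824)] = 0.2842·ln(5.249/2.460) = 0.2154 kmol/m³.
Then C_S = (C_{R0}−C_R) − C_T = 1.256 − 0.2154 = 1.041 kmol/m³.
Y_S = C_S/C_{R0} = 1.041/2.08 = 0.500.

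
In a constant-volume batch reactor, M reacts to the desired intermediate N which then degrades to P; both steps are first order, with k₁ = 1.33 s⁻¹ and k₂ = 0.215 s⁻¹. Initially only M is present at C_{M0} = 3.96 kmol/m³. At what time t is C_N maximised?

For first-order series the maximum of C_N occurs at t_opt = ln(k₂/k₁)/(k₂−k₁).
= ln(0.215/1.33)/(0.215−1.33) = ln(0.1617)/-1.115 = -1.822/-1.115 = 1.63 s.

1.63 s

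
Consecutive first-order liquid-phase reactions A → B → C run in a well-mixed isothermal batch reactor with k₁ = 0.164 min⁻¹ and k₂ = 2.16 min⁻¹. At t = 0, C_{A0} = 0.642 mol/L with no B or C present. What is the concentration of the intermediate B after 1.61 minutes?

0.0389 mol/L

For first-order series with pure A initially, C_B(t) = k₁C_{A0}/(k₂−k₁)·(e^(−k₁t) − e^(−k₂t)).
e^(−k₁t) = e^(−0.164×1.61) = e^(−0.2640) = 0.7679; e^(−k₂t) = e^(−3.478) = 0.03088.
C_B = 0.164×0.642/(2.16−0.164) × (0.7679−0.03088) = 0.05275×0.7371 = 0.03888 mol/L.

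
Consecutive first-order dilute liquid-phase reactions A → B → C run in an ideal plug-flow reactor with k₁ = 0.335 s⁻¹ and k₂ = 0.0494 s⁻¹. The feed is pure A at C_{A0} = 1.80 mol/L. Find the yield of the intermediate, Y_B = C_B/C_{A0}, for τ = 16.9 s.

The intermediate concentration in a first-order A→B→C sequence is C_B = k₁C_{A0}(e^(−k₁τ) − e^(−k₂τ))/(k₂−k₁).
e^(−k₁τ) = e^(−0.335×16.9) = e^(−5.662) = 0.003477; e^(−k₂τ) = e^(−0.8349) = 0.4339.
C_B = 0.335×1.80/(0.0494−0.335) × (0.003477−0.4339) = (-2.111)×(-0.4305) = 0.9088 mol/L.
Y_B = C_B/C_{A0} = 0.9088/1.80 = 0.505.

0.505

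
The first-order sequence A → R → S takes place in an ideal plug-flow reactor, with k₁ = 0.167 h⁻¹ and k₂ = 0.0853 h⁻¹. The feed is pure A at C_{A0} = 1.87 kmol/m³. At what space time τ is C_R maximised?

Setting dC_R/dτ = 0 gives τ_opt = ln(k₂/k₁)/(k₂−k₁).
= ln(0.0853/0.167)/(0.0853−0.167) = ln(0.5108)/-0.08170 = -0.6718/-0.08170 = 8.22 h.

8.22 h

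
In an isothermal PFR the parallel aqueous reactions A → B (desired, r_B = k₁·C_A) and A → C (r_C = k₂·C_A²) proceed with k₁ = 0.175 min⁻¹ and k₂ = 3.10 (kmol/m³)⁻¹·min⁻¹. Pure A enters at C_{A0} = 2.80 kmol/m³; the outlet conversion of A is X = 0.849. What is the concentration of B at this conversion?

0.101 kmol/m³

C_A = C_{A0}(1−X) = 0.4228 kmol/m³.
Along a PFR/batch, dC_B/dC_A = −r_B/(r_B+r_C) = −k₁/(k₁+k₂·C_A).
Integrating from C_{A0} to C_A: C_B = (0.175/3.10)·ln[(0.175+3.10·2.80)/(0.175+3.10·0.423)] = 0.05645·ln(8.855/1.486) = 0.1008 kmol/m³.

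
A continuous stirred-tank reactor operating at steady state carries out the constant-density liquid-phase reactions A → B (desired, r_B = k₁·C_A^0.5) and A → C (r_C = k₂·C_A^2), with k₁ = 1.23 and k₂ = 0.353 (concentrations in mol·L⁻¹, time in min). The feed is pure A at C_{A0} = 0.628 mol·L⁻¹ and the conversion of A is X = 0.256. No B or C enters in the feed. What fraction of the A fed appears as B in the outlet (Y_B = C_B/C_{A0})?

Exit C_A = C_{A0}(1−X) = 0.628×0.744 = 0.4672 mol·L⁻¹.
A CSTR operates uniformly at the exit composition, giving r_B = 0.8408 and r_C = 0.07706 (each k·C_A^n at C_A = 0.4672).
Fraction of consumed A going to B: r_B/(r_B+r_C) = 0.9160.
C_B = 0.9160·C_{A0}·X = 0.9160×0.628×0.256 = 0.147 mol·L⁻¹; Y_B = C_B/C_{A0} = 0.235.

0.235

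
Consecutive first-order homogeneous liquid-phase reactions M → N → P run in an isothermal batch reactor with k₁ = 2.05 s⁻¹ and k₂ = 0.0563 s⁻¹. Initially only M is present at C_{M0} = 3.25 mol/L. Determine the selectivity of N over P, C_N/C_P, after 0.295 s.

109

The intermediate concentration in a first-order A→B→C sequence is C_N = k₁C_{M0}(e^(−k₁t) − e^(−k₂t))/(k₂−k₁).
e^(−k₁t) = e^(−2.05×0.295) = e^(−0.6047) = 0.5462; e^(−k₂t) = e^(−0.01661) = 0.9835.
C_N = 2.05×3.25/(0.0563−2.05) × (0.5462−0.9835) = (-3.342)×(-0.4373) = 1.461 mol/L.
C_M = C_{M0}e^(−k₁t) = 1.775 mol/L, so C_P = C_{M0}−C_M−C_N = 0.01340 mol/L; C_N/C_P = 109.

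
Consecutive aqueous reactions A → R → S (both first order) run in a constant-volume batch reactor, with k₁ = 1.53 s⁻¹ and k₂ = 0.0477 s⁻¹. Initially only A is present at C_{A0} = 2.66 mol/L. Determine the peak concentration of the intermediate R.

At the optimum, C_{R,max}/C_{A0} = (k₁/k₂)^[k₂/(k₂−k₁)].
= (1.53/0.0477)^(0.0477/(0.0477−1.53)) = (32.08)^(-0.03218) = 0.8944.
C_{R,max} = 0.8944×2.66 = 2.38 mol/L.

2.38 mol/L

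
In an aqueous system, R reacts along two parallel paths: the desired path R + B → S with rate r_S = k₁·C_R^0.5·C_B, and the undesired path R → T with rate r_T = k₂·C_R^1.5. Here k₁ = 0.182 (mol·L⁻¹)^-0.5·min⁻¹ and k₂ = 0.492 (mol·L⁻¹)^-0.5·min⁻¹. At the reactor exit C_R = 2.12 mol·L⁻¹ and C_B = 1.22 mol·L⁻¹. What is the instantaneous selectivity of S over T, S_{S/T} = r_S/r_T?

0.213

S_{S/T} = r_S/r_T = (k₁·C_R^0.5·C_B)/(k₂·C_R^1.5) = (k₁/k₂)·C_R⁻¹·C_B.
= (0.182×2.120^0.5×1.220) / (0.492×2.120^1.5) = 0.3233/1.519 = 0.213.
The undesired path is higher order in R, so low C_R (CSTR or dilute feed) favours S.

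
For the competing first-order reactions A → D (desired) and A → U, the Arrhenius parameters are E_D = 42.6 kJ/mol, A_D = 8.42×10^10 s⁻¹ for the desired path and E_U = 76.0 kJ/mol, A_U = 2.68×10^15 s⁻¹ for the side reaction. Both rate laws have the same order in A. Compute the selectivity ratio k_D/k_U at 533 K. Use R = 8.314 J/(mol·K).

k_D/k_U = (A_D/A_U)·exp[−(E_D−E_U)/(RT)] = (A_D/A_U)·exp[(E_U−E_D)/(RT)].
(E_U−E_D)/(RT) = (76.0−42.6)×10³/(8.314×533) = 33400/4431 = 7.537.
k_D/k_U = (8.42×10^10/2.68×10^15)·exp(7.537) = 3.142×10^-5 × 1877 = 0.0590.
Since E_D < E_U, lowering the temperature improves selectivity toward D.

0.0590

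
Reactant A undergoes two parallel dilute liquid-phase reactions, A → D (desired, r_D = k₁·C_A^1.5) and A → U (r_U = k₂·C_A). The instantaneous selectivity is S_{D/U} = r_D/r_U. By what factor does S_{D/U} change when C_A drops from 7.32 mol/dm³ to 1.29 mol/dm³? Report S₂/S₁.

S_{D/U} = (k₁/k₂)·C_A^0.5, so S₂/S₁ = (C_{A,2}/C_{A,1})^0.5.
= (1.29/7.32)^0.5 = (0.1762)^0.5 = 0.420.

0.420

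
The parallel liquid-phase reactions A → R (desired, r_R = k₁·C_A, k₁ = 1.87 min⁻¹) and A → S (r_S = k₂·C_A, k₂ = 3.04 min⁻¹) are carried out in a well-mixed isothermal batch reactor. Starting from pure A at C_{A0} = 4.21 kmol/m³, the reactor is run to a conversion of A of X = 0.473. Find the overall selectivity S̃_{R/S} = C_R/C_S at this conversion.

C_A = C_{A0}(1−X) = 2.219 kmol/m³.
Both paths are first order in A, so the instantaneous fraction to R is constant: dC_R/d(−C_A) = k₁/(k₁+k₂) = 0.3809.
C_R = 0.3809·(C_{A0}−C_A) = 0.3809×1.991 = 0.758 kmol/m³.
C_S = (C_{A0}−C_A)−C_R = 1.233 kmol/m³; S̃_{R/S} = 0.7584/1.233 = 0.615.

0.615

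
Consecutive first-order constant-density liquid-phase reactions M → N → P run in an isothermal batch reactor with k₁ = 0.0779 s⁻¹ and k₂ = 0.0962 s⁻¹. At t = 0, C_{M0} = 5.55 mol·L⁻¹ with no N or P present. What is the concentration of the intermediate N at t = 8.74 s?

Solving the coupled first-order balances gives C_N(t) = [k₁/(k₂−k₁)]·C_{M0}·(e^(−k₁t) − e^(−k₂t)).
e^(−k₁t) = e^(−0.0779×8.74) = e^(−0.6808) = 0.5062; e^(−k₂t) = e^(−0.8408) = 0.4314.
C_N = 0.0779×5.55/(0.0962−0.0779) × (0.5062−0.4314) = 23.63×0.07482 = 1.768 mol·L⁻¹.

1.77 mol·L⁻¹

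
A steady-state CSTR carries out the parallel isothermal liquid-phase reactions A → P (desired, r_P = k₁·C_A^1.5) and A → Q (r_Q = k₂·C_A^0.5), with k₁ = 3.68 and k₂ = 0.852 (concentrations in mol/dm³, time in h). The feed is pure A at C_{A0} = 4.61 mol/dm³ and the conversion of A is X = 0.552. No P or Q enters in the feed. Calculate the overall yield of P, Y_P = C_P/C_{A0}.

Exit C_A = C_{A0}(1−X) = 4.61×0.448 = 2.065 mol/dm³.
Rates in a CSTR are evaluated at the outlet concentration: r_P = 3.68×2.065^1.5 = 10.92, r_Q = 0.852×2.065^0.5 = 1.224.
Fraction of consumed A going to P: r_P/(r_P+r_Q) = 0.8992.
C_P = 0.8992·C_{A0}·X = 0.8992×4.61×0.552 = 2.29 mol/dm³; Y_P = C_P/C_{A0} = 0.496.

0.496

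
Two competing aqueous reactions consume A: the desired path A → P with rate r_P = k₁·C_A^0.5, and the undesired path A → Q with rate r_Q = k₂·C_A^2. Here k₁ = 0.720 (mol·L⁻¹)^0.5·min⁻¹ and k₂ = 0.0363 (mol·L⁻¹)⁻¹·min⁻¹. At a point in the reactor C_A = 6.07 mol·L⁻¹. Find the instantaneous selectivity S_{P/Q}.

1.33

S_{P/Q} = r_P/r_Q = (k₁·C_A^0.5)/(k₂·C_A^2) = (k₁/k₂)·C_A^-1.5.
= (0.720×6.070^0.5) / (0.0363×6.070^2) = 1.774/1.337 = 1.33.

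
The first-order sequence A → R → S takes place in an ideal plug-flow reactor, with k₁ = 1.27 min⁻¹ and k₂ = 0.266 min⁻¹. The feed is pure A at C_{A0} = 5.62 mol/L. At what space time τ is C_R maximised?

1.56 min

For first-order series the maximum of C_R occurs at τ_opt = ln(k₂/k₁)/(k₂−k₁).
= ln(0.266/1.27)/(0.266−1.27) = ln(0.2094)/-1.004 = -1.563/-1.004 = 1.56 min.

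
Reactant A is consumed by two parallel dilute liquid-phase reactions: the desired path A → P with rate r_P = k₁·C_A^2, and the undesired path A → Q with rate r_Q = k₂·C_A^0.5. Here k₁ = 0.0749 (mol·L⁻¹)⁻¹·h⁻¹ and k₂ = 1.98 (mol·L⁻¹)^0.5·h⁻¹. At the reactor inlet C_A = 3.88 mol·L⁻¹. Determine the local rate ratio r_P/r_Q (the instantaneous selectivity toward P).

0.289

S_{P/Q} = r_P/r_Q = (k₁·C_A^2)/(k₂·C_A^0.5) = (k₁/k₂)·C_A^1.5.
= (0.0749×3.880^2) / (1.98×3.880^0.5) = 1.128/3.900 = 0.289.
Since the desired path is higher order in A, keeping C_A high (PFR or concentrated feed) favours P.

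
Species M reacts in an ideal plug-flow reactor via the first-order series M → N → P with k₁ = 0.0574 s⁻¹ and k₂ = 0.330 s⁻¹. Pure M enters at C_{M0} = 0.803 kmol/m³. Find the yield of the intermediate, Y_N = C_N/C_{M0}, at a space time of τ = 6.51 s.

For first-order series with pure M initially, C_N(τ) = k₁C_{M0}/(k₂−k₁)·(e^(−k₁τ) − e^(−k₂τ)).
e^(−k₁τ) = e^(−0.0574×6.51) = e^(−0.3737) = 0.6882; e^(−k₂τ) = e^(−2.148) = 0.1167.
C_N = 0.0574×0.803/(0.330−0.0574) × (0.6882−0.1167) = 0.1691×0.5715 = 0.09663 kmol/m³.
Y_N = C_N/C_{M0} = 0.09663/0.803 = 0.120.

0.120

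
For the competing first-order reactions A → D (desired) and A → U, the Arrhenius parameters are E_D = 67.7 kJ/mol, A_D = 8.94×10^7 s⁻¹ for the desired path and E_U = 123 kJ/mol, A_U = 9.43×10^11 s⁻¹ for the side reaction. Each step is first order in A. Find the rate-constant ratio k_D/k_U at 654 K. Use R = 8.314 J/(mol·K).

2.48

k_D/k_U = (A_D/A_U)·exp[−(E_D−E_U)/(RT)] = (A_D/A_U)·exp[(E_U−E_D)/(RT)].
(E_U−E_D)/(RT) = (123−67.7)×10³/(8.314×654) = 55300/5437 = 10.17.
k_D/k_U = (8.94×10^7/9.43×10^11)·exp(10.17) = 9.480×10^-5 × 26118 = 2.48.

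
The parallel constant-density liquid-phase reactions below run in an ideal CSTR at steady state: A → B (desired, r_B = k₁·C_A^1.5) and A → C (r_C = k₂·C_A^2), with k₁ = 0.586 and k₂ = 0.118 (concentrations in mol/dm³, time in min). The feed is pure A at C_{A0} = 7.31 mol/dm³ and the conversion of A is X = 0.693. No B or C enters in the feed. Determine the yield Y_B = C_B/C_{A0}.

0.532

Exit C_A = C_{A0}(1−X) = 7.31×0.307 = 2.244 mol/dm³.
A CSTR operates uniformly at the exit composition, giving r_B = 1.970 and r_C = 0.5943 (each k·C_A^n at C_A = 2.244).
Fraction of consumed A going to B: r_B/(r_B+r_C) = 0.7683.
C_B = 0.7683·C_{A0}·X = 0.7683×7.31×0.693 = 3.89 mol/dm³; Y_B = C_B/C_{A0} = 0.532.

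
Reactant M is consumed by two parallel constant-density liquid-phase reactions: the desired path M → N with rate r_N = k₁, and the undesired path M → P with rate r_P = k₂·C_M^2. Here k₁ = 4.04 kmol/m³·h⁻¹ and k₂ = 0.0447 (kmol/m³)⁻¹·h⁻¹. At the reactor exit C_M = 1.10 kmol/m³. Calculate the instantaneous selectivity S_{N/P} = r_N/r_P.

74.7

S_{N/P} = r_N/r_P = (k₁)/(k₂·C_M^2) = (k₁/k₂)·C_M^-2.
= (4.04) / (0.0447×1.100^2) = 4.040/0.05409 = 74.7.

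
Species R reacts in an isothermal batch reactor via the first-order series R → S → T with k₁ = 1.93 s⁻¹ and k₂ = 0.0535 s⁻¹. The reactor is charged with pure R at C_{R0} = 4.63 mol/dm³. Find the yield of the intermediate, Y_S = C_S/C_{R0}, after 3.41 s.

For first-order series with pure R initially, C_S(t) = k₁C_{R0}/(k₂−k₁)·(e^(−k₁t) − e^(−k₂t)).
e^(−k₁t) = e^(−1.93×3.41) = e^(−6.581) = 0.001386; e^(−k₂t) = e^(−0.1824) = 0.8332.
C_S = 1.93×4.63/(0.0535−1.93) × (0.001386−0.8332) = (-4.762)×(-0.8319) = 3.961 mol/dm³.
Y_S = C_S/C_{R0} = 3.961/4.63 = 0.856.

0.856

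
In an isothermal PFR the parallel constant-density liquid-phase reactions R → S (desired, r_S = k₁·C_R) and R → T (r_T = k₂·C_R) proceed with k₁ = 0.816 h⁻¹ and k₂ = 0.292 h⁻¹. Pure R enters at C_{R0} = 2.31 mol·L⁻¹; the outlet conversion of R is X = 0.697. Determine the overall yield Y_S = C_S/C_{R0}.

C_R = C_{R0}(1−X) = 0.6999 mol·L⁻¹.
Both paths are first order in R, so the instantaneous fraction to S is constant: dC_S/d(−C_R) = k₁/(k₁+k₂) = 0.7365.
C_S = 0.7365·(C_{R0}−C_R) = 0.7365×1.610 = 1.19 mol·L⁻¹.
Y_S = C_S/C_{R0} = 1.186/2.31 = 0.513.

0.513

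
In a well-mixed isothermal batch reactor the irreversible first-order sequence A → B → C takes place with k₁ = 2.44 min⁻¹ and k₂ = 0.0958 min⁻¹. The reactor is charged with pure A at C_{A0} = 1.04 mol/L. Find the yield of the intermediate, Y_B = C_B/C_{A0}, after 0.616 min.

Solving the coupled first-order balances gives C_B(t) = [k₁/(k₂−k₁)]·C_{A0}·(e^(−k₁t) − e^(−k₂t)).
e^(−k₁t) = e^(−2.44×0.616) = e^(−1.503) = 0.2225; e^(−k₂t) = e^(−0.05901) = 0.9427.
C_B = 2.44×1.04/(0.0958−2.44) × (0.2225−0.9427) = (-1.083)×(-0.7202) = 0.7797 mol/L.
Y_B = C_B/C_{A0} = 0.7797/1.04 = 0.750.

0.750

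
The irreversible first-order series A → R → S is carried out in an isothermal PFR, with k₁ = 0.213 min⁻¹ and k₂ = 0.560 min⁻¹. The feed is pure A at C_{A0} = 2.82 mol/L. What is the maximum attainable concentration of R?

At the optimum, C_{R,max}/C_{A0} = (k₁/k₂)^[k₂/(k₂−k₁)].
= (0.213/0.560)^(0.560/(0.560−0.213)) = (0.3804)^(1.614) = 0.2101.
C_{R,max} = 0.2101×2.82 = 0.593 mol/L.

0.593 mol/L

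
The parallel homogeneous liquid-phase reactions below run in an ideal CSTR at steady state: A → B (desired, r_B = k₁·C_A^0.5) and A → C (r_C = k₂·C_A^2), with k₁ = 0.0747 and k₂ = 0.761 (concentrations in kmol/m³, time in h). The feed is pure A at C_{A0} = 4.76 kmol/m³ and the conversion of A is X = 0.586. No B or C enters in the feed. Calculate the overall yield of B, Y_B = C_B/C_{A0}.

0.0201

Exit C_A = C_{A0}(1−X) = 4.76×0.414 = 1.971 kmol/m³.
A CSTR operates uniformly at the exit composition, giving r_B = 0.1049 and r_C = 2.955 (each k·C_A^n at C_A = 1.971).
Fraction of consumed A going to B: r_B/(r_B+r_C) = 0.03427.
C_B = 0.03427·C_{A0}·X = 0.03427×4.76×0.586 = 0.0956 kmol/m³; Y_B = C_B/C_{A0} = 0.0201.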